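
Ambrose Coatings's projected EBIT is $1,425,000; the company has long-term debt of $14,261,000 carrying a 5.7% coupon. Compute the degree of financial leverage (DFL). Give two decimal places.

Interest = $812,877.00.
DFL = EBIT ÷ (EBIT − I) = $1,425,000 ÷ ($1,425,000 − $812,877.00) = $1,425,000 ÷ $612,123.00 = 2.3280.

2.33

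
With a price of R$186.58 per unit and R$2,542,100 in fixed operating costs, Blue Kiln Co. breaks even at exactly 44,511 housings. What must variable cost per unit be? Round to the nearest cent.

At break-even, FC = Q × (P − VC), so P − VC = R$2,542,100 ÷ 44,511 = R$57.1117.
Hence VC = price − CM = R$186.58 − R$57.1117 = R$129.47.

R$129.47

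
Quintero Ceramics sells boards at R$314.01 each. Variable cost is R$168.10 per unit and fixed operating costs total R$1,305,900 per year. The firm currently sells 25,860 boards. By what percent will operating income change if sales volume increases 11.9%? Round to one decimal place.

Total contribution margin = 25,860 × R$145.91 = R$3,773,232.60.
EBIT = R$3,773,232.60 − R$1,305,900 = R$2,467,332.60.
Degree of operating leverage = R$3,773,232.60 / R$2,467,332.60 = 1.5293.
Operating income changes by 1.5293 × +11.9% = +18.2%.

+18.2%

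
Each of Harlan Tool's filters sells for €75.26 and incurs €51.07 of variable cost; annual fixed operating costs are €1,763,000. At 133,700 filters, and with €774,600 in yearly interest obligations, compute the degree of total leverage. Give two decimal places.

4.64

Contribution at this volume is 133,700 × €24.19 = €3,234,203.00.
EBIT = €3,234,203.00 − €1,763,000 = €1,471,203.00. Interest = €774,600.00.
DOL = €3,234,203.00 ÷ €1,471,203.00 = 2.1983; DFL = €1,471,203.00 ÷ €696,603.00 = 2.1120.
Combined leverage = 2.1983 × 2.1120 = 4.6428.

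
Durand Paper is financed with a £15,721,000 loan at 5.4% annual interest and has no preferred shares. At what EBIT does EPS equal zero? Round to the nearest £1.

Annual interest = 5.4% × £15,721,000 = £848,934.00.
Without preferred stock the financial break-even is simply EBIT = interest = £848,934.00.

£848,934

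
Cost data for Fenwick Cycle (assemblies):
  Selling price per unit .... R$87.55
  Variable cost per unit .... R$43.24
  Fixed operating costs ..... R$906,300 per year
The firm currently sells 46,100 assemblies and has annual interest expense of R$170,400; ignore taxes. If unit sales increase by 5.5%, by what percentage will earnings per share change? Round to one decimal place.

Contribution at this volume is 46,100 × R$44.31 = R$2,042,691.00.
Subtracting fixed costs: EBIT = R$2,042,691.00 − R$906,300 = R$1,136,391.00.
After interest of R$170,400.00, pre-tax earnings = R$965,991.00.
Degree of combined leverage = contribution ÷ (EBIT − I) = R$2,042,691.00 ÷ R$965,991.00 = 2.1146.
%ΔEPS = DCL × %ΔSales = 2.1146 × +5.5% = +11.6%.

+11.6%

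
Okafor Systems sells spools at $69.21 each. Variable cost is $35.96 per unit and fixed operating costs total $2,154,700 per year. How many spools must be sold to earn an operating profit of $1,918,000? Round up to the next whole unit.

122,488 spools

Unit CM = price − variable cost = $69.21 − $35.96 = $33.25.
Need Q such that Q × $33.25 − $2,154,700 = $1,918,000, i.e. Q = $4,072,700 / $33.25 = 122,487.22 → 122,488.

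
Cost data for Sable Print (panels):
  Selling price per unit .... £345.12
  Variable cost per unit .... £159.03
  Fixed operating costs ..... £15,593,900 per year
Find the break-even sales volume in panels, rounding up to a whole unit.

83,798 panels

Each unit contributes £345.12 − £159.03 = £186.09.
Break-even volume = fixed costs ÷ CM per unit = £15,593,900 ÷ £186.09 = 83,797.62, so 83,798 panels.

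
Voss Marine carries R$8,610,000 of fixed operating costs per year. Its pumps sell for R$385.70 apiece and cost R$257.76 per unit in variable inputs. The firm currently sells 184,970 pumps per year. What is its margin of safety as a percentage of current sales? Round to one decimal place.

Contribution margin per unit = R$385.70 − R$257.76 = R$127.94. Break-even units = R$8,610,000 ÷ R$127.94 = 67,297.17; break-even revenue = 67,297.17 × R$385.70 = R$25,956,518.68.
Current sales = 184,970 × R$385.70 = R$71,342,929.00.
Margin of safety = (R$71,342,929.00 − R$25,956,518.68) ÷ R$71,342,929.00 = 63.6%.

63.6%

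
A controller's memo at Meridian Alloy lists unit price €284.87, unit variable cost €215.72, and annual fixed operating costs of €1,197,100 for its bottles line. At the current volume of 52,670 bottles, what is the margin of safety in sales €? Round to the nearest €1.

€10,072,536

Contribution margin per unit = €284.87 − €215.72 = €69.15. Break-even units = €1,197,100 ÷ €69.15 = 17,311.64; break-even revenue = 17,311.64 × €284.87 = €4,931,567.27.
Actual sales revenue = 52,670 × €284.87 = €15,004,102.90.
Margin of safety = €15,004,102.90 − €4,931,567.27 = €10,072,536.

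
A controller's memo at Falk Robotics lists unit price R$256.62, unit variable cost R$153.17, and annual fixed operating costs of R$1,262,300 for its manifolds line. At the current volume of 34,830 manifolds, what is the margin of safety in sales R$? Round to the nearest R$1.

Each unit contributes R$256.62 − R$153.17 = R$103.45. Break-even units = R$1,262,300 ÷ R$103.45 = 12,202.03; break-even revenue = 12,202.03 × R$256.62 = R$3,131,284.93.
Current sales = 34,830 × R$256.62 = R$8,938,074.60.
Margin of safety = R$8,938,074.60 − R$3,131,284.93 = R$5,806,790.

R$5,806,790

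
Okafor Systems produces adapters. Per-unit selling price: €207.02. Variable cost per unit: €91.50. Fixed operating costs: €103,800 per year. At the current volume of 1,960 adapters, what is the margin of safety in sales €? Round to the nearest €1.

Each unit contributes €207.02 − €91.50 = €115.52. Break-even units = €103,800 ÷ €115.52 = 898.55; break-even revenue = 898.55 × €207.02 = €186,016.93.
Current sales = 1,960 × €207.02 = €405,759.20.
Margin of safety = €405,759.20 − €186,016.93 = €219,742.

€219,742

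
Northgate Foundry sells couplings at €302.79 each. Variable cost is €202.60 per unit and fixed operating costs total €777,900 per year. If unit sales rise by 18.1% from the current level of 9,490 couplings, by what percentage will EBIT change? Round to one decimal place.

At 9,490 units, contribution = 9,490 × €100.19 = €950,803.10.
EBIT = €950,803.10 − €777,900 = €172,903.10.
So DOL = total CM / EBIT = €950,803.10 / €172,903.10 = 5.4991.
%ΔEBIT = DOL × %ΔSales = 5.4991 × +18.1% = +99.5%.

+99.5%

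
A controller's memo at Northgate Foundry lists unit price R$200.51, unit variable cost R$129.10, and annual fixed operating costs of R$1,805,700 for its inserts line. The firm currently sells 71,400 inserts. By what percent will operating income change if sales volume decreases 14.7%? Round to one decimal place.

-22.8%

Contribution at this volume is 71,400 × R$71.41 = R$5,098,674.00.
EBIT = R$5,098,674.00 − R$1,805,700 = R$3,292,974.00.
DOL = contribution ÷ EBIT = R$5,098,674.00 ÷ R$3,292,974.00 = 1.5483.
Operating income changes by 1.5483 × -14.7% = -22.8%.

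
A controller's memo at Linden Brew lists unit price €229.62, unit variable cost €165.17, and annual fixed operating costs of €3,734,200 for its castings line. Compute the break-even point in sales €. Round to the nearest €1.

€13,304,065

Contribution margin per unit = €229.62 − €165.17 = €64.45, a CM ratio of €64.45 ÷ €229.62 = 0.2807.
Break-even revenue = fixed costs × price ÷ CM = €3,734,200 × €229.62 ÷ €64.45 = €13,304,065.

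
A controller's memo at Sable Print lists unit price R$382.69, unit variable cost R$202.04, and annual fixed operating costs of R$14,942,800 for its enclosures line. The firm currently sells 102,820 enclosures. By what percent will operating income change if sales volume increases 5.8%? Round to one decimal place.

+29.7%

At 102,820 units, contribution = 102,820 × R$180.65 = R$18,574,433.00.
Operating income = contribution − fixed costs = R$18,574,433.00 − R$14,942,800 = R$3,631,633.00.
So DOL = total CM / EBIT = R$18,574,433.00 / R$3,631,633.00 = 5.1146.
%ΔEBIT = DOL × %ΔSales = 5.1146 × +5.8% = +29.7%.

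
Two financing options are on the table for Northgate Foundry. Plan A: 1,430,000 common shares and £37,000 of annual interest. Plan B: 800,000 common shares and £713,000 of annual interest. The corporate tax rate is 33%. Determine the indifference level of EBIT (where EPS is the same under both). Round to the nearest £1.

At indifference, (EBIT − 37,000)(1 − t)/1,430,000 = (EBIT − 713,000)(1 − t)/800,000.
The (1 − t) factor cancels: (EBIT − 37,000) × 800,000 = (EBIT − 713,000) × 1,430,000.
Solving, EBIT = (713,000·1,430,000 − 37,000·800,000) / (1,430,000 − 800,000) = 989,990,000,000 / 630,000 = 1,571,412.70.

£1,571,413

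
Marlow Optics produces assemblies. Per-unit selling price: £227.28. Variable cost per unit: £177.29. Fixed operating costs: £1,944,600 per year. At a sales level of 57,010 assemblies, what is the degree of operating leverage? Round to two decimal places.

Total contribution margin = 57,010 × £49.99 = £2,849,929.90.
Operating income = contribution − fixed costs = £2,849,929.90 − £1,944,600 = £905,329.90.
DOL = contribution ÷ EBIT = £2,849,929.90 ÷ £905,329.90 = 3.1479.

3.15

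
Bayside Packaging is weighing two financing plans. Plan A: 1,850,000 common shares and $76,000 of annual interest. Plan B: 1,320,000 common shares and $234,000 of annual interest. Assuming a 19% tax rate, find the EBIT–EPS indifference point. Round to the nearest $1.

Set EPS_A = EPS_B: (EBIT − $76,000)(1 − 0.19) ÷ 1,850,000 = (EBIT − $234,000)(1 − 0.19) ÷ 1,320,000.
Cancelling (1 − t) and cross-multiplying: 1,320,000·(EBIT − 76,000) = 1,850,000·(EBIT − 234,000).
EBIT × (1,850,000 − 1,320,000) = 234,000 × 1,850,000 − 76,000 × 1,320,000 = 332,580,000,000, so EBIT = 332,580,000,000 ÷ 530,000 = 627,509.43.

$627,509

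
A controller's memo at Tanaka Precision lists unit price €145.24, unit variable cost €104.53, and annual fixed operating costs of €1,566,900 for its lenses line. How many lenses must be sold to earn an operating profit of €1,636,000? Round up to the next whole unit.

Unit CM = price − variable cost = €145.24 − €104.53 = €40.71.
Units = (FC + target) / CM = (€1,566,900 + €1,636,000) / €40.71 = 78,676.00, so 78,677 lenses.

78,677 lenses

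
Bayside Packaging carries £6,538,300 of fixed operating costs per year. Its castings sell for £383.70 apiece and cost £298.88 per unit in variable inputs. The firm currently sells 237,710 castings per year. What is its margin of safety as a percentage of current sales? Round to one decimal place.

67.6%

Each unit contributes £383.70 − £298.88 = £84.82. Break-even units = £6,538,300 ÷ £84.82 = 77,084.41; break-even revenue = 77,084.41 × £383.70 = £29,577,289.67.
Actual sales revenue = 237,710 × £383.70 = £91,209,327.00.
Margin of safety = (£91,209,327.00 − £29,577,289.67) ÷ £91,209,327.00 = 67.6%.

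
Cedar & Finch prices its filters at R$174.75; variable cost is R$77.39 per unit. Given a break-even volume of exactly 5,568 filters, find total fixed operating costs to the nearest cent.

Each unit contributes R$174.75 − R$77.39 = R$97.36.
Fixed costs = break-even units × CM = 5,568 × R$97.36 = R$542,100.48.

R$542,100.48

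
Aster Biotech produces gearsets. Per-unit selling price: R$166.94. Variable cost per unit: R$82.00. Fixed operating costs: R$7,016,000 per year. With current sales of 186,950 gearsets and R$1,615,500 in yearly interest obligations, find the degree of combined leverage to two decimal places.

2.19

Total contribution margin = 186,950 × R$84.94 = R$15,879,533.00.
Operating income = contribution − fixed costs = R$15,879,533.00 − R$7,016,000 = R$8,863,533.00. Interest = R$1,615,500.00, so EBIT − I = R$7,248,033.00.
DCL = contribution ÷ (EBIT − I) = R$15,879,533.00 ÷ R$7,248,033.00 = 2.1909.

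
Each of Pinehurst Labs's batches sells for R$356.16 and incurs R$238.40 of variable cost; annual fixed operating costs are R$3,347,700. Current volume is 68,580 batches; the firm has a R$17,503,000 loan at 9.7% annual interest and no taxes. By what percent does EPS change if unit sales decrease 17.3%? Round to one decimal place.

Total contribution margin = 68,580 × R$117.76 = R$8,075,980.80.
EBIT = R$8,075,980.80 − R$3,347,700 = R$4,728,280.80.
Interest = R$1,697,791.00, so EBIT − I = R$3,030,489.80.
DCL = total CM / (EBIT − I) = R$8,075,980.80 / R$3,030,489.80 = 2.6649.
EPS therefore changes by 2.6649 × (-17.3%) = -46.1%.

-46.1%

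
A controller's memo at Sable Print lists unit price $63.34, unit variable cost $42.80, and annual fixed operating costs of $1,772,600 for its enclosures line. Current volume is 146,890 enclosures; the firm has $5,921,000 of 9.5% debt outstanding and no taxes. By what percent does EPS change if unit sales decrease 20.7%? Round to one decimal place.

-91.6%

Contribution at this volume is 146,890 × $20.54 = $3,017,120.60.
Subtracting fixed costs: EBIT = $3,017,120.60 − $1,772,600 = $1,244,520.60.
Interest = $562,495.00, so EBIT − I = $682,025.60.
Degree of combined leverage = contribution ÷ (EBIT − I) = $3,017,120.60 ÷ $682,025.60 = 4.4238.
%ΔEPS = DCL × %ΔSales = 4.4238 × -20.7% = -91.6%.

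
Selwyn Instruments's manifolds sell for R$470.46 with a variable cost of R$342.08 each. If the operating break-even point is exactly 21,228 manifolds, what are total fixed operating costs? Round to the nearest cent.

Contribution margin per unit = R$470.46 − R$342.08 = R$128.38.
Since BE = FC / CM, FC = 21,228 × R$128.38 = R$2,725,250.64.

R$2,725,250.64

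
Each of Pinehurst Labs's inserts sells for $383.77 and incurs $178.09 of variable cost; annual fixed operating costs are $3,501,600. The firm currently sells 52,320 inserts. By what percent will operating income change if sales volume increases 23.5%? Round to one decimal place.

+34.8%

Contribution at this volume is 52,320 × $205.68 = $10,761,177.60.
Subtracting fixed costs: EBIT = $10,761,177.60 − $3,501,600 = $7,259,577.60.
So DOL = total CM / EBIT = $10,761,177.60 / $7,259,577.60 = 1.4823.
Operating income changes by 1.4823 × +23.5% = +34.8%.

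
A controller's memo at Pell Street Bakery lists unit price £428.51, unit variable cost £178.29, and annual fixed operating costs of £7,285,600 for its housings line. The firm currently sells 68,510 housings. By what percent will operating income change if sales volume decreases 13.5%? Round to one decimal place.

Total contribution margin = 68,510 × £250.22 = £17,142,572.20.
Subtracting fixed costs: EBIT = £17,142,572.20 − £7,285,600 = £9,856,972.20.
Degree of operating leverage = £17,142,572.20 / £9,856,972.20 = 1.7391.
So EBIT moves 1.7391 × (-13.5%) = -23.5%.

-23.5%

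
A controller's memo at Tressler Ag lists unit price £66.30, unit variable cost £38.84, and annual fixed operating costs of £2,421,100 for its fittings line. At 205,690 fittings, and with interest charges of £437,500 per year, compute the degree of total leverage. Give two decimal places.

2.02

At 205,690 units, contribution = 205,690 × £27.46 = £5,648,247.40.
Subtracting fixed costs: EBIT = £5,648,247.40 − £2,421,100 = £3,227,147.40. Interest = £437,500.00.
DOL = £5,648,247.40 ÷ £3,227,147.40 = 1.7502; DFL = £3,227,147.40 ÷ £2,789,647.40 = 1.1568.
Combined leverage = 1.7502 × 1.1568 = 2.0246.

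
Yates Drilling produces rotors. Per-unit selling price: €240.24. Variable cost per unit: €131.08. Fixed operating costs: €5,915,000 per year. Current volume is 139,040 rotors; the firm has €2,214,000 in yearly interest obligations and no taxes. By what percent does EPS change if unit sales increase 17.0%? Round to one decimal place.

+36.6%

At 139,040 units, contribution = 139,040 × €109.16 = €15,177,606.40.
Operating income = contribution − fixed costs = €15,177,606.40 − €5,915,000 = €9,262,606.40.
Interest = €2,214,000.00, so EBIT − I = €7,048,606.40.
DCL = total CM / (EBIT − I) = €15,177,606.40 / €7,048,606.40 = 2.1533.
EPS therefore changes by 2.1533 × (+17.0%) = +36.6%.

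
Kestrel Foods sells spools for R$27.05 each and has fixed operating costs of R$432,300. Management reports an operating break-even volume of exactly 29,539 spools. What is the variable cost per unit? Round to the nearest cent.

R$12.42

Contribution per unit must be FC / Q = R$432,300 / 29,539 = R$14.6349.
Variable cost per unit = R$27.05 − R$14.6349 = R$12.42.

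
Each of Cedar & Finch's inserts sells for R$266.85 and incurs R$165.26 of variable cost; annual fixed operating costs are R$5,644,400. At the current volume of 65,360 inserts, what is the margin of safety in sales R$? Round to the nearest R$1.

R$2,614,973

Contribution margin per unit = R$266.85 − R$165.26 = R$101.59. Break-even units = R$5,644,400 ÷ R$101.59 = 55,560.59; break-even revenue = 55,560.59 × R$266.85 = R$14,826,342.55.
Current sales = 65,360 × R$266.85 = R$17,441,316.00.
Margin of safety = R$17,441,316.00 − R$14,826,342.55 = R$2,614,973.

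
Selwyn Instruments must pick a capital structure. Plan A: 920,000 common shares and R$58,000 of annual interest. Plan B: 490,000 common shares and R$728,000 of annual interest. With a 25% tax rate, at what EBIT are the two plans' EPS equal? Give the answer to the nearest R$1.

R$1,491,488

At indifference, (EBIT − 58,000)(1 − t)/920,000 = (EBIT − 728,000)(1 − t)/490,000.
The (1 − t) factor cancels: (EBIT − 58,000) × 490,000 = (EBIT − 728,000) × 920,000.
Solving, EBIT = (728,000·920,000 − 58,000·490,000) / (920,000 − 490,000) = 641,340,000,000 / 430,000 = 1,491,488.37.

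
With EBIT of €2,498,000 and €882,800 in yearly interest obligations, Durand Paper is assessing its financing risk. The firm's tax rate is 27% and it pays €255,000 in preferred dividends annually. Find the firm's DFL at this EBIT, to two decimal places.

Interest = €882,800.00.
Pre-tax preferred-dividend burden = €255,000 ÷ (1 − 0.27) = €349,315.07.
DFL = EBIT ÷ [EBIT − I − D_p/(1−t)] = €2,498,000 ÷ [€2,498,000 − €882,800.00 − €349,315.07] = €2,498,000 ÷ €1,265,884.93 = 1.9733.

1.97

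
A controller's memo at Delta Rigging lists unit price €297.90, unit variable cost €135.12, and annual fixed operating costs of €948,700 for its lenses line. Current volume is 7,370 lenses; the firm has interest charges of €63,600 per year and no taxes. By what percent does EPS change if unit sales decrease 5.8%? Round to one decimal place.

Total contribution margin = 7,370 × €162.78 = €1,199,688.60.
Subtracting fixed costs: EBIT = €1,199,688.60 − €948,700 = €250,988.60.
Interest = €63,600.00, so EBIT − I = €187,388.60.
Degree of combined leverage = contribution ÷ (EBIT − I) = €1,199,688.60 ÷ €187,388.60 = 6.4021.
EPS therefore changes by 6.4021 × (-5.8%) = -37.1%.

-37.1%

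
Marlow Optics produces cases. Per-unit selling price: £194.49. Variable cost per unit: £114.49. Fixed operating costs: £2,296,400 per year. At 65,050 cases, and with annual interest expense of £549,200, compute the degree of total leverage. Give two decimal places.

Contribution at this volume is 65,050 × £80.00 = £5,204,000.00.
Operating income = contribution − fixed costs = £5,204,000.00 − £2,296,400 = £2,907,600.00. Interest = £549,200.00, so EBIT − I = £2,358,400.00.
DCL = contribution ÷ (EBIT − I) = £5,204,000.00 ÷ £2,358,400.00 = 2.2066.

2.21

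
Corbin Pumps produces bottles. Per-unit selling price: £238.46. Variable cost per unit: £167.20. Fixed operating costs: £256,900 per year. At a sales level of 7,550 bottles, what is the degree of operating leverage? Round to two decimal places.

At 7,550 units, contribution = 7,550 × £71.26 = £538,013.00.
Operating income = contribution − fixed costs = £538,013.00 − £256,900 = £281,113.00.
DOL = contribution ÷ EBIT = £538,013.00 ÷ £281,113.00 = 1.9139.

1.91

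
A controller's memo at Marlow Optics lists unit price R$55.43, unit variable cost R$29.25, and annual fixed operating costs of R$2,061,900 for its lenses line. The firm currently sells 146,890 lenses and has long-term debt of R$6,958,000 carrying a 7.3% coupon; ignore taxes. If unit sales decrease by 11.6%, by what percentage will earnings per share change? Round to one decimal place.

Contribution at this volume is 146,890 × R$26.18 = R$3,845,580.20.
Operating income = contribution − fixed costs = R$3,845,580.20 − R$2,061,900 = R$1,783,680.20.
Interest = R$507,934.00, so EBIT − I = R$1,275,746.20.
DCL = total CM / (EBIT − I) = R$3,845,580.20 / R$1,275,746.20 = 3.0144.
%ΔEPS = DCL × %ΔSales = 3.0144 × -11.6% = -35.0%.

-35.0%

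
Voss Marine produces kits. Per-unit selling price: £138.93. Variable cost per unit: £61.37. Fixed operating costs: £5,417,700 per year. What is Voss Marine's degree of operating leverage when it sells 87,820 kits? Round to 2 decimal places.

4.89

At 87,820 units, contribution = 87,820 × £77.56 = £6,811,319.20.
EBIT = £6,811,319.20 − £5,417,700 = £1,393,619.20.
Degree of operating leverage = £6,811,319.20 / £1,393,619.20 = 4.8875.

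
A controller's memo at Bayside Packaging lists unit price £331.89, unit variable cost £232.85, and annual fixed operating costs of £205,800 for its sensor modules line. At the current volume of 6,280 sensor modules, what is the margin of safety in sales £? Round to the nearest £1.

£1,394,619

Unit CM = price − variable cost = £331.89 − £232.85 = £99.04. Break-even units = £205,800 ÷ £99.04 = 2,077.95; break-even revenue = 2,077.95 × £331.89 = £689,650.26.
Current sales = 6,280 × £331.89 = £2,084,269.20.
Margin of safety = £2,084,269.20 − £689,650.26 = £1,394,619.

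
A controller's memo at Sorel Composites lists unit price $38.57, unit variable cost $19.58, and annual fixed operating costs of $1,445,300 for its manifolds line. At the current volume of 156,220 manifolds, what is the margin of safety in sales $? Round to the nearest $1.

Contribution margin per unit = $38.57 − $19.58 = $18.99. Break-even units = $1,445,300 ÷ $18.99 = 76,108.48; break-even revenue = 76,108.48 × $38.57 = $2,935,504.00.
Current sales = 156,220 × $38.57 = $6,025,405.40.
Margin of safety = $6,025,405.40 − $2,935,504.00 = $3,089,901.

$3,089,901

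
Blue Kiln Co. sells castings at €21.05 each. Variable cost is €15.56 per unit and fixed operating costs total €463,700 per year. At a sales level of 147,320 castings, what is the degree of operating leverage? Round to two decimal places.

At 147,320 units, contribution = 147,320 × €5.49 = €808,786.80.
Subtracting fixed costs: EBIT = €808,786.80 − €463,700 = €345,086.80.
Degree of operating leverage = €808,786.80 / €345,086.80 = 2.3437.

2.34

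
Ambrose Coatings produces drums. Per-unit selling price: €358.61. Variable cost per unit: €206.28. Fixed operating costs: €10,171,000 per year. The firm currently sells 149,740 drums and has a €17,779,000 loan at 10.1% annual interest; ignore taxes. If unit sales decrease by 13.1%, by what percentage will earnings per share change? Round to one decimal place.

Contribution at this volume is 149,740 × €152.33 = €22,809,894.20.
EBIT = €22,809,894.20 − €10,171,000 = €12,638,894.20.
Interest = €1,795,679.00, so EBIT − I = €10,843,215.20.
DCL = total CM / (EBIT − I) = €22,809,894.20 / €10,843,215.20 = 2.1036.
EPS therefore changes by 2.1036 × (-13.1%) = -27.6%.

-27.6%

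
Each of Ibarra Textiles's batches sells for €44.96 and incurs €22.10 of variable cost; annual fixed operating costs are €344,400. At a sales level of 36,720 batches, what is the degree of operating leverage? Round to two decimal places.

Contribution at this volume is 36,720 × €22.86 = €839,419.20.
Operating income = contribution − fixed costs = €839,419.20 − €344,400 = €495,019.20.
So DOL = total CM / EBIT = €839,419.20 / €495,019.20 = 1.6957.

1.70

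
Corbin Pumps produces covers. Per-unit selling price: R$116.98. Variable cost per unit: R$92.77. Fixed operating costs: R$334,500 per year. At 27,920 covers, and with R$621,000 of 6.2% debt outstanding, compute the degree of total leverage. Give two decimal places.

2.23

Contribution at this volume is 27,920 × R$24.21 = R$675,943.20.
Subtracting fixed costs: EBIT = R$675,943.20 − R$334,500 = R$341,443.20. Interest = R$38,502.00.
DOL = R$675,943.20 ÷ R$341,443.20 = 1.9797; DFL = R$341,443.20 ÷ R$302,941.20 = 1.1271.
Combined leverage = 1.9797 × 1.1271 = 2.2313.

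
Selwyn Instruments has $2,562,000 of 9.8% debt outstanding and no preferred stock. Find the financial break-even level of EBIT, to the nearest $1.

Annual interest = 9.8% × $2,562,000 = $251,076.00.
Without preferred stock the financial break-even is simply EBIT = interest = $251,076.00.

$251,076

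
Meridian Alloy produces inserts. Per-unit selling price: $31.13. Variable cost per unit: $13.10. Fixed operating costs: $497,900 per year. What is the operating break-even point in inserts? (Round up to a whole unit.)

Each unit contributes $31.13 − $13.10 = $18.03.
Break-even Q = $497,900 / $18.03 = 27,615.09 → 27,616 inserts.

27,616 inserts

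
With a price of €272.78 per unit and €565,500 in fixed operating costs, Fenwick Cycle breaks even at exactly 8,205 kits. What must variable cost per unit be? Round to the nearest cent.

Contribution per unit must be FC / Q = €565,500 / 8,205 = €68.9214.
Variable cost per unit = €272.78 − €68.9214 = €203.86.

€203.86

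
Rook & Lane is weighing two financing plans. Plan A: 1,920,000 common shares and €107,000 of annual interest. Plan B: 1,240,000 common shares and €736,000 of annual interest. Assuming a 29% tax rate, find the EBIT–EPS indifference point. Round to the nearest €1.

€1,883,000

Set EPS_A = EPS_B: (EBIT − €107,000)(1 − 0.29) ÷ 1,920,000 = (EBIT − €736,000)(1 − 0.29) ÷ 1,240,000.
The (1 − t) factor cancels: (EBIT − 107,000) × 1,240,000 = (EBIT − 736,000) × 1,920,000.
EBIT × (1,920,000 − 1,240,000) = 736,000 × 1,920,000 − 107,000 × 1,240,000 = 1,280,440,000,000, so EBIT = 1,280,440,000,000 ÷ 680,000 = 1,883,000.00.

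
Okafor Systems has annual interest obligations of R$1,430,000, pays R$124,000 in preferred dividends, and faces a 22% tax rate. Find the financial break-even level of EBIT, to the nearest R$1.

R$1,588,974

Preferred dividends are paid after tax, so their pre-tax equivalent is R$124,000 ÷ (1 − 0.22) = R$158,974.36.
Financial break-even EBIT = interest + D_p ÷ (1 − t) = R$1,430,000 + R$158,974.36 = R$1,588,974.36.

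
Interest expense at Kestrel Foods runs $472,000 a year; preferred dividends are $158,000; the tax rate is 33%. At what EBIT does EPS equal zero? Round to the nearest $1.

$707,821

Preferred dividends are paid after tax, so their pre-tax equivalent is $158,000 ÷ (1 − 0.33) = $235,820.90.
Financial break-even EBIT = interest + D_p ÷ (1 − t) = $472,000 + $235,820.90 = $707,820.90.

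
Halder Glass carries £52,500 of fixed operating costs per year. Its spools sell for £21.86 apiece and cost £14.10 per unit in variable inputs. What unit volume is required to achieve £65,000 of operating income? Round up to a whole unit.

Each unit contributes £21.86 − £14.10 = £7.76.
Units = (FC + target) / CM = (£52,500 + £65,000) / £7.76 = 15,141.75, so 15,142 spools.

15,142 spools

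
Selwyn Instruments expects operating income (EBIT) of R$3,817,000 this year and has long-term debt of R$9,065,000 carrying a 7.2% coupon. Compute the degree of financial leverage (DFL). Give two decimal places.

1.21

Interest = R$652,680.00.
DFL = EBIT ÷ (EBIT − I) = R$3,817,000 ÷ (R$3,817,000 − R$652,680.00) = R$3,817,000 ÷ R$3,164,320.00 = 1.2063.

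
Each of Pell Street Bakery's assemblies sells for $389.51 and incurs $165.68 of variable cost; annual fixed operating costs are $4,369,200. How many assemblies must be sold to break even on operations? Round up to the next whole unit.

19,521 assemblies

Each unit contributes $389.51 − $165.68 = $223.83.
Break-even volume = fixed costs ÷ CM per unit = $4,369,200 ÷ $223.83 = 19,520.17, so 19,521 assemblies.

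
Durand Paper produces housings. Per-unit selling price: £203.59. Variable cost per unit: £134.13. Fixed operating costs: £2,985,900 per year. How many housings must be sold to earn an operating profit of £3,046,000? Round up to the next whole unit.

86,840 housings

Unit CM = price − variable cost = £203.59 − £134.13 = £69.46.
Units = (FC + target) / CM = (£2,985,900 + £3,046,000) / £69.46 = 86,839.91, so 86,840 housings.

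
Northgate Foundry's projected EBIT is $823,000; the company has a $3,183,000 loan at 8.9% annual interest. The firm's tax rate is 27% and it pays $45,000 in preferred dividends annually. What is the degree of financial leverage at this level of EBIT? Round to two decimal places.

Annual interest charges come to $283,287.00.
Pre-tax preferred-dividend burden = $45,000 ÷ (1 − 0.27) = $61,643.84.
DFL = EBIT ÷ [EBIT − I − D_p/(1−t)] = $823,000 ÷ [$823,000 − $283,287.00 − $61,643.84] = $823,000 ÷ $478,069.16 = 1.7215.

1.72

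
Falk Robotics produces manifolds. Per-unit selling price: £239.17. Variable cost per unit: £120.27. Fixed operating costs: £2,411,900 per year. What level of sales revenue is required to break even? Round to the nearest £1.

£4,851,591

Contribution margin per unit = £239.17 − £120.27 = £118.90, a CM ratio of £118.90 ÷ £239.17 = 0.4971.
Break-even revenue = fixed costs × price ÷ CM = £2,411,900 × £239.17 ÷ £118.90 = £4,851,591.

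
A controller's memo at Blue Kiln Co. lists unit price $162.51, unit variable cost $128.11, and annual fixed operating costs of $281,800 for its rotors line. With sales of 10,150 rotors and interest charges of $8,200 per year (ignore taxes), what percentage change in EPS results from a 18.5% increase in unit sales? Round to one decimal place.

Contribution at this volume is 10,150 × $34.40 = $349,160.00.
EBIT = $349,160.00 − $281,800 = $67,360.00.
After interest of $8,200.00, pre-tax earnings = $59,160.00.
Degree of combined leverage = contribution ÷ (EBIT − I) = $349,160.00 ÷ $59,160.00 = 5.9020.
EPS therefore changes by 5.9020 × (+18.5%) = +109.2%.

+109.2%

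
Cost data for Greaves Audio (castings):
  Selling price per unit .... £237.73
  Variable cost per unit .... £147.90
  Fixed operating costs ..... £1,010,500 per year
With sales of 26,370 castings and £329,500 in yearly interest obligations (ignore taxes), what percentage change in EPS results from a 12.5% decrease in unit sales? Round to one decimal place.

-28.8%

At 26,370 units, contribution = 26,370 × £89.83 = £2,368,817.10.
Subtracting fixed costs: EBIT = £2,368,817.10 − £1,010,500 = £1,358,317.10.
After interest of £329,500.00, pre-tax earnings = £1,028,817.10.
Degree of combined leverage = contribution ÷ (EBIT − I) = £2,368,817.10 ÷ £1,028,817.10 = 2.3025.
%ΔEPS = DCL × %ΔSales = 2.3025 × -12.5% = -28.8%.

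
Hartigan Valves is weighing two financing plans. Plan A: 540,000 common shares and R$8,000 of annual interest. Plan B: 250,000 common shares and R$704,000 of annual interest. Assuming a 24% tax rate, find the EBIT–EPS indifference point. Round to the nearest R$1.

R$1,304,000

Set EPS_A = EPS_B: (EBIT − R$8,000)(1 − 0.24) ÷ 540,000 = (EBIT − R$704,000)(1 − 0.24) ÷ 250,000.
The (1 − t) factor cancels: (EBIT − 8,000) × 250,000 = (EBIT − 704,000) × 540,000.
Solving, EBIT = (704,000·540,000 − 8,000·250,000) / (540,000 − 250,000) = 378,160,000,000 / 290,000 = 1,304,000.00.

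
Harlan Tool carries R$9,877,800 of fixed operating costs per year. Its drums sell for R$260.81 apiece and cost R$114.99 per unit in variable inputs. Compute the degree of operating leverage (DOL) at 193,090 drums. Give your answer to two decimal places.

Total contribution margin = 193,090 × R$145.82 = R$28,156,383.80.
EBIT = R$28,156,383.80 − R$9,877,800 = R$18,278,583.80.
Degree of operating leverage = R$28,156,383.80 / R$18,278,583.80 = 1.5404.

1.54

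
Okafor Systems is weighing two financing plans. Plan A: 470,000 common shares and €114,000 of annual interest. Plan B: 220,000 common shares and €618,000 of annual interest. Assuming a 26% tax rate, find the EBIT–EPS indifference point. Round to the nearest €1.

€1,061,520

At indifference, (EBIT − 114,000)(1 − t)/470,000 = (EBIT − 618,000)(1 − t)/220,000.
The (1 − t) factor cancels: (EBIT − 114,000) × 220,000 = (EBIT − 618,000) × 470,000.
EBIT × (470,000 − 220,000) = 618,000 × 470,000 − 114,000 × 220,000 = 265,380,000,000, so EBIT = 265,380,000,000 ÷ 250,000 = 1,061,520.00.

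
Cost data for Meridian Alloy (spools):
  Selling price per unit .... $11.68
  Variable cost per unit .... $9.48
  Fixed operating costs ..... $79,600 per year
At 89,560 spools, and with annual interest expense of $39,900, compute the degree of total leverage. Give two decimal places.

Total contribution margin = 89,560 × $2.20 = $197,032.00.
Subtracting fixed costs: EBIT = $197,032.00 − $79,600 = $117,432.00. Interest = $39,900.00.
DOL = $197,032.00 ÷ $117,432.00 = 1.6778; DFL = $117,432.00 ÷ $77,532.00 = 1.5146.
Combined leverage = 1.6778 × 1.5146 = 2.5412.

2.54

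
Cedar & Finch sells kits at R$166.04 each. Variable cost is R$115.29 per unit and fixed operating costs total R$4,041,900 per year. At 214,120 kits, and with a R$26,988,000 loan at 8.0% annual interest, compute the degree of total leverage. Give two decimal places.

2.33

Total contribution margin = 214,120 × R$50.75 = R$10,866,590.00.
Subtracting fixed costs: EBIT = R$10,866,590.00 − R$4,041,900 = R$6,824,690.00. Interest = R$2,159,040.00.
DOL = R$10,866,590.00 ÷ R$6,824,690.00 = 1.5922; DFL = R$6,824,690.00 ÷ R$4,665,650.00 = 1.4628.
Combined leverage = 1.5922 × 1.4628 = 2.3291.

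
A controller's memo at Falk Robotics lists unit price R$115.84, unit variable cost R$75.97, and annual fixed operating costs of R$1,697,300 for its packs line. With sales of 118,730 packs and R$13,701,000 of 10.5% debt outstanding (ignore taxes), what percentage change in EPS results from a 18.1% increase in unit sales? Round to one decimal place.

At 118,730 units, contribution = 118,730 × R$39.87 = R$4,733,765.10.
Subtracting fixed costs: EBIT = R$4,733,765.10 − R$1,697,300 = R$3,036,465.10.
After interest of R$1,438,605.00, pre-tax earnings = R$1,597,860.10.
DCL = total CM / (EBIT − I) = R$4,733,765.10 / R$1,597,860.10 = 2.9626.
EPS therefore changes by 2.9626 × (+18.1%) = +53.6%.

+53.6%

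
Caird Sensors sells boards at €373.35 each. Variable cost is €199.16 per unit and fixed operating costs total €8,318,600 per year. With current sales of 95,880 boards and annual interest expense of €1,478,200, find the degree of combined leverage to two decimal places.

At 95,880 units, contribution = 95,880 × €174.19 = €16,701,337.20.
EBIT = €16,701,337.20 − €8,318,600 = €8,382,737.20. Interest = €1,478,200.00, so EBIT − I = €6,904,537.20.
DCL = contribution ÷ (EBIT − I) = €16,701,337.20 ÷ €6,904,537.20 = 2.4189.

2.42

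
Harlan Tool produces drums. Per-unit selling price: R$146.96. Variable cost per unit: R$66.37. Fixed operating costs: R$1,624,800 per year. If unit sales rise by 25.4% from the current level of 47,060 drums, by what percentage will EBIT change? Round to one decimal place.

+44.4%

Contribution at this volume is 47,060 × R$80.59 = R$3,792,565.40.
EBIT = R$3,792,565.40 − R$1,624,800 = R$2,167,765.40.
Degree of operating leverage = R$3,792,565.40 / R$2,167,765.40 = 1.7495.
%ΔEBIT = DOL × %ΔSales = 1.7495 × +25.4% = +44.4%.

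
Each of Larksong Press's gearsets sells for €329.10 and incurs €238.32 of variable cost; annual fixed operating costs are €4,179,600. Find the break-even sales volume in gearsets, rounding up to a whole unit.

46,041 gearsets

Unit CM = price − variable cost = €329.10 − €238.32 = €90.78.
Units to break even: €4,179,600 ÷ €90.78 = 46,040.98, rounded up to 46,041.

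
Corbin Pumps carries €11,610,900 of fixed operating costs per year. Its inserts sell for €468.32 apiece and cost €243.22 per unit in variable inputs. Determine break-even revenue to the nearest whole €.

CM per unit = €468.32 − €243.22 = €225.10; CM ratio = €225.10 / €468.32 = 0.4807.
Break-even sales = FC ÷ CM ratio = €11,610,900 × €468.32 / €225.10 = €24,156,449.

€24,156,449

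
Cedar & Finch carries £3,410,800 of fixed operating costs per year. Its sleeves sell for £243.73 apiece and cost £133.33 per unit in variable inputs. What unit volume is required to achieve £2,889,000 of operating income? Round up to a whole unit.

57,064 sleeves

Each unit contributes £243.73 − £133.33 = £110.40.
Required volume = (fixed costs + target profit) ÷ CM = (£3,410,800 + £2,889,000) ÷ £110.40 = 57,063.41, so 57,064 sleeves.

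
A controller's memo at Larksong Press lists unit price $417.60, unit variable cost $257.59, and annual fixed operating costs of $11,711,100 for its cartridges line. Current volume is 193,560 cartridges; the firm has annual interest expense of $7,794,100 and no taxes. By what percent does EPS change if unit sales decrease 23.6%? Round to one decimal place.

-63.7%

At 193,560 units, contribution = 193,560 × $160.01 = $30,971,535.60.
Subtracting fixed costs: EBIT = $30,971,535.60 − $11,711,100 = $19,260,435.60.
After interest of $7,794,100.00, pre-tax earnings = $11,466,335.60.
DCL = total CM / (EBIT − I) = $30,971,535.60 / $11,466,335.60 = 2.7011.
%ΔEPS = DCL × %ΔSales = 2.7011 × -23.6% = -63.7%.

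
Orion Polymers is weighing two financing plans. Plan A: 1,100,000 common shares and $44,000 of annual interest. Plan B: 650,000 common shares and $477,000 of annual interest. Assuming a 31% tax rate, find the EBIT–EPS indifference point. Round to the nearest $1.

Set EPS_A = EPS_B: (EBIT − $44,000)(1 − 0.31) ÷ 1,100,000 = (EBIT − $477,000)(1 − 0.31) ÷ 650,000.
The (1 − t) factor cancels: (EBIT − 44,000) × 650,000 = (EBIT − 477,000) × 1,100,000.
EBIT × (1,100,000 − 650,000) = 477,000 × 1,100,000 − 44,000 × 650,000 = 496,100,000,000, so EBIT = 496,100,000,000 ÷ 450,000 = 1,102,444.44.

$1,102,444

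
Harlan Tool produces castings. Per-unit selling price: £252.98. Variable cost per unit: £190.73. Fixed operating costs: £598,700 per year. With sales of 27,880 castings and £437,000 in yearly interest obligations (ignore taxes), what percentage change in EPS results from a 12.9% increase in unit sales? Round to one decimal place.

Contribution at this volume is 27,880 × £62.25 = £1,735,530.00.
EBIT = £1,735,530.00 − £598,700 = £1,136,830.00.
After interest of £437,000.00, pre-tax earnings = £699,830.00.
DCL = total CM / (EBIT − I) = £1,735,530.00 / £699,830.00 = 2.4799.
EPS therefore changes by 2.4799 × (+12.9%) = +32.0%.

+32.0%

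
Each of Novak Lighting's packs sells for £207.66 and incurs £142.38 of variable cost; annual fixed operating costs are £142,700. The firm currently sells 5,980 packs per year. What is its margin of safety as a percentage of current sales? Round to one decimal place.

63.4%

Each unit contributes £207.66 − £142.38 = £65.28. Break-even units = £142,700 ÷ £65.28 = 2,185.97; break-even revenue = 2,185.97 × £207.66 = £453,938.14.
Current sales = 5,980 × £207.66 = £1,241,806.80.
Margin of safety = (£1,241,806.80 − £453,938.14) ÷ £1,241,806.80 = 63.4%.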